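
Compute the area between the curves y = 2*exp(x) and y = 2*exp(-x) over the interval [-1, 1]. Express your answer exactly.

-8 + 4*exp(-1) + 4*exp(1)

The difference (2*exp(x)) - (2*exp(-x)) = 2*exp(x) - 2*exp(-x) changes sign at x = 0 inside [-1, 1], so split the integral there.
∫[-1,0] (2*exp(x) - 2*exp(-x)) dx = -2*exp(1) - 2*exp(-1) + 4; the area of that piece is -4 + 2*exp(-1) + 2*exp(1).
∫[0,1] (2*exp(x) - 2*exp(-x)) dx = -4 + 2*exp(-1) + 2*exp(1).
Total area = (-4 + 2*exp(-1) + 2*exp(1)) + (-4 + 2*exp(-1) + 2*exp(1)) = -8 + 4*exp(-1) + 4*exp(1).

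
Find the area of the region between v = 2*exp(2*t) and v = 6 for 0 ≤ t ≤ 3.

-23 + 6*log(3) + exp(6)

The difference (2*exp(2*t)) - (6) = 2*exp(2*t) - 6 changes sign at t = log(3)/2 inside [0, 3], so split the integral there.
∫[0,log(3)/2] (2*exp(2*t) - 6) dt = 2 - log(27); the area of that piece is -2 + log(27).
∫[log(3)/2,3] (2*exp(2*t) - 6) dt = -21 + 3*log(3) + exp(6).
Total area = (-2 + log(27)) + (-21 + 3*log(3) + exp(6)) = -23 + 6*log(3) + exp(6).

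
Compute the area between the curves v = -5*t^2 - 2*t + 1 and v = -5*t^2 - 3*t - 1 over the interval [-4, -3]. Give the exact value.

3/2

On [-4, -3], (-5*t^2 - 2*t + 1) - (-5*t^2 - 3*t - 1) = t + 2 is ≤ 0 throughout, so the area is a single integral of |t + 2|.
∫[-4,-3] (t + 2) dt = -3/2; the area of that piece is 3/2.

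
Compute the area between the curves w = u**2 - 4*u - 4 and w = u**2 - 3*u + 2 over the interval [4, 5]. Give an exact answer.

On [4, 5], (u**2 - 4*u - 4) - (u**2 - 3*u + 2) = -u - 6 is ≤ 0 throughout, so the area is a single integral of |-u - 6|.
∫[4,5] (-u - 6) du = -21/2; the area of that piece is 21/2.

21/2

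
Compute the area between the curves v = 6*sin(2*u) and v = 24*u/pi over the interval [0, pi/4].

3 - 3*pi/4

On [0, pi/4], (6*sin(2*u)) - (24*u/pi) = -24*u/pi + 6*sin(2*u) is ≥ 0 throughout, so the area is a single integral of |-24*u/pi + 6*sin(2*u)|.
∫[0,pi/4] (-24*u/pi + 6*sin(2*u)) du = 3 - 3*pi/4.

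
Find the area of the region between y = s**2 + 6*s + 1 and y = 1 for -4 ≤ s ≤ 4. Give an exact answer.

96

The difference (s**2 + 6*s + 1) - (1) = s**2 + 6*s changes sign at s = 0 inside [-4, 4], so split the integral there.
∫[-4,0] (s**2 + 6*s) ds = -80/3; the area of that piece is 80/3.
∫[0,4] (s**2 + 6*s) ds = 208/3.
Total area = 80/3 + 208/3 = 96.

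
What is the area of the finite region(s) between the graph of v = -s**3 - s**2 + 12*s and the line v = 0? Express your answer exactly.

The curve meets the s-axis where -s**3 - s**2 + 12*s = 0, i.e. -s*(s - 3)*(s + 4) = 0, at s = -4, 0, 3.
On [-4, 0] the curve lies below the axis; ∫[-4,0] (-s**3 - s**2 + 12*s) ds = -160/3, giving area 160/3.
On [0, 3] the curve lies above the axis; ∫[0,3] (-s**3 - s**2 + 12*s) ds = 99/4, giving area 99/4.
Total area = 160/3 + 99/4 = 937/12.

937/12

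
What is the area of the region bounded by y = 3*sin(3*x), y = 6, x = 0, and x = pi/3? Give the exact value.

On [0, pi/3], (3*sin(3*x)) - (6) = 3*sin(3*x) - 6 is ≤ 0 throughout, so the area is a single integral of |3*sin(3*x) - 6|.
∫[0,pi/3] (3*sin(3*x) - 6) dx = 2 - 2*pi; the area of that piece is -2 + 2*pi.

-2 + 2*pi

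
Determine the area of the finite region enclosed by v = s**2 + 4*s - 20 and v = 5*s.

Set the curves equal: s**2 + 4*s - 20 = 5*s, so s**2 - s - 20 = 0, which factors as (s - 5)*(s + 4) = 0. The curves meet at s = -4, 5.
On [-4, 5], v = 5*s is on top; that piece has area ∫[-4,5] (-(s**2 - s - 20)) ds = 243/2.

243/2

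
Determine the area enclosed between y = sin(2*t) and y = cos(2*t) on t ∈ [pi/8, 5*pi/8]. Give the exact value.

sqrt(2)

On [pi/8, 5*pi/8], (sin(2*t)) - (cos(2*t)) = sin(2*t) - cos(2*t) is ≥ 0 throughout, so the area is a single integral of |sin(2*t) - cos(2*t)|.
∫[pi/8,5*pi/8] (sin(2*t) - cos(2*t)) dt = sqrt(2).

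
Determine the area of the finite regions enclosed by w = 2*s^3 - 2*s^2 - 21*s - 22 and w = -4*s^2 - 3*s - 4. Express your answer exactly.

296/3

Set the curves equal: 2*s^3 - 2*s^2 - 21*s - 22 = -4*s^2 - 3*s - 4, so 2*s^3 + 2*s^2 - 18*s - 18 = 0, which factors as 2*(s - 3)*(s + 1)*(s + 3) = 0. The curves meet at s = -3, -1, 3.
On [-3, -1], w = 2*s^3 - 2*s^2 - 21*s - 22 is on top; that piece has area ∫[-3,-1] (2*s^3 + 2*s^2 - 18*s - 18) ds = 40/3.
On [-1, 3], w = -4*s^2 - 3*s - 4 is on top; that piece has area ∫[-1,3] (-(2*s^3 + 2*s^2 - 18*s - 18)) ds = 256/3.
Total enclosed area = 40/3 + 256/3 = 296/3.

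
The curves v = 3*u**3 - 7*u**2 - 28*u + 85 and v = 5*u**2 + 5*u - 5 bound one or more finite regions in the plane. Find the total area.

Set the curves equal: 3*u**3 - 7*u**2 - 28*u + 85 = 5*u**2 + 5*u - 5, so 3*u**3 - 12*u**2 - 33*u + 90 = 0, which factors as 3*(u - 5)*(u - 2)*(u + 3) = 0. The curves meet at u = -3, 2, 5.
On [-3, 2], v = 3*u**3 - 7*u**2 - 28*u + 85 is on top; that piece has area ∫[-3,2] (3*u**3 - 12*u**2 - 33*u + 90) du = 1375/4.
On [2, 5], v = 5*u**2 + 5*u - 5 is on top; that piece has area ∫[2,5] (-(3*u**3 - 12*u**2 - 33*u + 90)) du = 351/4.
Total enclosed area = 1375/4 + 351/4 = 863/2.

863/2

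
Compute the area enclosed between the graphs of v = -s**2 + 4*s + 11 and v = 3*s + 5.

Set the curves equal: -s**2 + 4*s + 11 = 3*s + 5, so -s**2 + s + 6 = 0, which factors as -(s - 3)*(s + 2) = 0. The curves meet at s = -2, 3.
On [-2, 3], v = -s**2 + 4*s + 11 is on top; that piece has area ∫[-2,3] (-s**2 + s + 6) ds = 125/6.

125/6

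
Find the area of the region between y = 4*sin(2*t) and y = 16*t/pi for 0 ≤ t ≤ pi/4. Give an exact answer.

On [0, pi/4], (4*sin(2*t)) - (16*t/pi) = -16*t/pi + 4*sin(2*t) is ≥ 0 throughout, so the area is a single integral of |-16*t/pi + 4*sin(2*t)|.
∫[0,pi/4] (-16*t/pi + 4*sin(2*t)) dt = 2 - pi/2.

2 - pi/2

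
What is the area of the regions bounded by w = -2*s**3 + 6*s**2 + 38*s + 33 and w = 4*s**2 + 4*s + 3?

1136/3

Set the curves equal: -2*s**3 + 6*s**2 + 38*s + 33 = 4*s**2 + 4*s + 3, so -2*s**3 + 2*s**2 + 34*s + 30 = 0, which factors as -2*(s - 5)*(s + 1)*(s + 3) = 0. The curves meet at s = -3, -1, 5.
On [-3, -1], w = 4*s**2 + 4*s + 3 is on top; that piece has area ∫[-3,-1] (-(-2*s**3 + 2*s**2 + 34*s + 30)) ds = 56/3.
On [-1, 5], w = -2*s**3 + 6*s**2 + 38*s + 33 is on top; that piece has area ∫[-1,5] (-2*s**3 + 2*s**2 + 34*s + 30) ds = 360.
Total enclosed area = 56/3 + 360 = 1136/3.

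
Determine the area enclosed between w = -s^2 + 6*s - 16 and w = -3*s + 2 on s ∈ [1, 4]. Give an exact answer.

59/6

The difference (-s^2 + 6*s - 16) - (-3*s + 2) = -s^2 + 9*s - 18 changes sign at s = 3 inside [1, 4], so split the integral there.
∫[1,3] (-s^2 + 9*s - 18) ds = -26/3; the area of that piece is 26/3.
∫[3,4] (-s^2 + 9*s - 18) ds = 7/6.
Total area = 26/3 + 7/6 = 59/6.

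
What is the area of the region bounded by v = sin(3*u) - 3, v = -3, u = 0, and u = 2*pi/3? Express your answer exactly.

The difference (sin(3*u) - 3) - (-3) = sin(3*u) changes sign at u = pi/3 inside [0, 2*pi/3], so split the integral there.
∫[0,pi/3] (sin(3*u)) du = 2/3.
∫[pi/3,2*pi/3] (sin(3*u)) du = -2/3; the area of that piece is 2/3.
Total area = 2/3 + 2/3 = 4/3.

4/3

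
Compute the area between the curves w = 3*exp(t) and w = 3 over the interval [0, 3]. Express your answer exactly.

On [0, 3], (3*exp(t)) - (3) = 3*exp(t) - 3 is ≥ 0 throughout, so the area is a single integral of |3*exp(t) - 3|.
∫[0,3] (3*exp(t) - 3) dt = -12 + 3*exp(3).

-12 + 3*exp(3)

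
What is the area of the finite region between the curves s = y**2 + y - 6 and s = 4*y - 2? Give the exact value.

Both boundary curves give s as a function of y, so integrate with respect to y. Setting them equal: y**2 - 3*y - 4 = 0, i.e. (y - 4)*(y + 1) = 0, so they meet at y = -1, 4.
For y in [-1, 4], s = y**2 + y - 6 is on the left; area = ∫[-1,4] (-(y**2 - 3*y - 4)) dy = 125/6.

125/6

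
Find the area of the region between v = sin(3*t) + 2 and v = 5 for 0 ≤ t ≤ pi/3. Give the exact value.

-2/3 + pi

On [0, pi/3], (sin(3*t) + 2) - (5) = sin(3*t) - 3 is ≤ 0 throughout, so the area is a single integral of |sin(3*t) - 3|.
∫[0,pi/3] (sin(3*t) - 3) dt = 2/3 - pi; the area of that piece is -2/3 + pi.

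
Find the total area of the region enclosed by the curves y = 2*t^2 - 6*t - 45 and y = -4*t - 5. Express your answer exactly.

243

Set the curves equal: 2*t^2 - 6*t - 45 = -4*t - 5, so 2*t^2 - 2*t - 40 = 0, which factors as 2*(t - 5)*(t + 4) = 0. The curves meet at t = -4, 5.
On [-4, 5], y = -4*t - 5 is on top; that piece has area ∫[-4,5] (-(2*t^2 - 2*t - 40)) dt = 243.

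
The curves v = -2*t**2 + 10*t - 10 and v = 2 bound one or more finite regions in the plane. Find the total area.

Set the curves equal: -2*t**2 + 10*t - 10 = 2, so -2*t**2 + 10*t - 12 = 0, which factors as -2*(t - 3)*(t - 2) = 0. The curves meet at t = 2, 3.
On [2, 3], v = -2*t**2 + 10*t - 10 is on top; that piece has area ∫[2,3] (-2*t**2 + 10*t - 12) dt = 1/3.

1/3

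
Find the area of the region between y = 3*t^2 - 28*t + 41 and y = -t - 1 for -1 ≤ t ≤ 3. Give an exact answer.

101

The difference (3*t^2 - 28*t + 41) - (-t - 1) = 3*t^2 - 27*t + 42 changes sign at t = 2 inside [-1, 3], so split the integral there.
∫[-1,2] (3*t^2 - 27*t + 42) dt = 189/2.
∫[2,3] (3*t^2 - 27*t + 42) dt = -13/2; the area of that piece is 13/2.
Total area = 189/2 + 13/2 = 101.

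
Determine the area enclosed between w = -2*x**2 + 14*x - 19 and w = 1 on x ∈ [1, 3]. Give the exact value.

The difference (-2*x**2 + 14*x - 19) - (1) = -2*x**2 + 14*x - 20 changes sign at x = 2 inside [1, 3], so split the integral there.
∫[1,2] (-2*x**2 + 14*x - 20) dx = -11/3; the area of that piece is 11/3.
∫[2,3] (-2*x**2 + 14*x - 20) dx = 7/3.
Total area = 11/3 + 7/3 = 6.

6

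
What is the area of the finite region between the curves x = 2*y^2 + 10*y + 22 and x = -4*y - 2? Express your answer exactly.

1/3

Both boundary curves give x as a function of y, so integrate with respect to y. Setting them equal: 2*y^2 + 14*y + 24 = 0, i.e. 2*(y + 3)*(y + 4) = 0, so they meet at y = -4, -3.
For y in [-4, -3], x = 2*y^2 + 10*y + 22 is on the left; area = ∫[-4,-3] (-(2*y^2 + 14*y + 24)) dy = 1/3.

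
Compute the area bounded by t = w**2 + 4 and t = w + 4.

1/6

Both boundary curves give t as a function of w, so integrate with respect to w. Setting them equal: w**2 - w = 0, i.e. w*(w - 1) = 0, so they meet at w = 0, 1.
For w in [0, 1], t = w**2 + 4 is on the left; area = ∫[0,1] (-(w**2 - w)) dw = 1/6.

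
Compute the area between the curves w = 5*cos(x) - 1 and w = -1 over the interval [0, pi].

10

The difference (5*cos(x) - 1) - (-1) = 5*cos(x) changes sign at x = pi/2 inside [0, pi], so split the integral there.
∫[0,pi/2] (5*cos(x)) dx = 5.
∫[pi/2,pi] (5*cos(x)) dx = -5; the area of that piece is 5.
Total area = 5 + 5 = 10.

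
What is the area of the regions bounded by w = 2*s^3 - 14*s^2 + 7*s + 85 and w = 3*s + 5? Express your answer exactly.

Set the curves equal: 2*s^3 - 14*s^2 + 7*s + 85 = 3*s + 5, so 2*s^3 - 14*s^2 + 4*s + 80 = 0, which factors as 2*(s - 5)*(s - 4)*(s + 2) = 0. The curves meet at s = -2, 4, 5.
On [-2, 4], w = 2*s^3 - 14*s^2 + 7*s + 85 is on top; that piece has area ∫[-2,4] (2*s^3 - 14*s^2 + 4*s + 80) ds = 288.
On [4, 5], w = 3*s + 5 is on top; that piece has area ∫[4,5] (-(2*s^3 - 14*s^2 + 4*s + 80)) ds = 13/6.
Total enclosed area = 288 + 13/6 = 1741/6.

1741/6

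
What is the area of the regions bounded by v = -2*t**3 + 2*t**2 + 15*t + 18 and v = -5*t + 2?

Set the curves equal: -2*t**3 + 2*t**2 + 15*t + 18 = -5*t + 2, so -2*t**3 + 2*t**2 + 20*t + 16 = 0, which factors as -2*(t - 4)*(t + 1)*(t + 2) = 0. The curves meet at t = -2, -1, 4.
On [-2, -1], v = -5*t + 2 is on top; that piece has area ∫[-2,-1] (-(-2*t**3 + 2*t**2 + 20*t + 16)) dt = 11/6.
On [-1, 4], v = -2*t**3 + 2*t**2 + 15*t + 18 is on top; that piece has area ∫[-1,4] (-2*t**3 + 2*t**2 + 20*t + 16) dt = 875/6.
Total enclosed area = 11/6 + 875/6 = 443/3.

443/3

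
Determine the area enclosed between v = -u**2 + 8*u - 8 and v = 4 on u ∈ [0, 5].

59/3

The difference (-u**2 + 8*u - 8) - (4) = -u**2 + 8*u - 12 changes sign at u = 2 inside [0, 5], so split the integral there.
∫[0,2] (-u**2 + 8*u - 12) du = -32/3; the area of that piece is 32/3.
∫[2,5] (-u**2 + 8*u - 12) du = 9.
Total area = 32/3 + 9 = 59/3.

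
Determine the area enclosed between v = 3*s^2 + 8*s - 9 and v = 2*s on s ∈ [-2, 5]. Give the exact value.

187

The difference (3*s^2 + 8*s - 9) - (2*s) = 3*s^2 + 6*s - 9 changes sign at s = 1 inside [-2, 5], so split the integral there.
∫[-2,1] (3*s^2 + 6*s - 9) ds = -27; the area of that piece is 27.
∫[1,5] (3*s^2 + 6*s - 9) ds = 160.
Total area = 27 + 160 = 187.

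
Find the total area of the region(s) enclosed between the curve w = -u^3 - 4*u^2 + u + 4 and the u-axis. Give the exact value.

The curve meets the u-axis where -u^3 - 4*u^2 + u + 4 = 0, i.e. -(u - 1)*(u + 1)*(u + 4) = 0, at u = -4, -1, 1.
On [-4, -1] the curve lies below the axis; ∫[-4,-1] (-u^3 - 4*u^2 + u + 4) du = -63/4, giving area 63/4.
On [-1, 1] the curve lies above the axis; ∫[-1,1] (-u^3 - 4*u^2 + u + 4) du = 16/3, giving area 16/3.
Total area = 63/4 + 16/3 = 253/12.

253/12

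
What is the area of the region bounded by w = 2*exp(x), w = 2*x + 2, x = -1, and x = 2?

On [-1, 2], (2*exp(x)) - (2*x + 2) = -2*x + 2*exp(x) - 2 is ≥ 0 throughout, so the area is a single integral of |-2*x + 2*exp(x) - 2|.
∫[-1,2] (-2*x + 2*exp(x) - 2) dx = -9 - 2*exp(-1) + 2*exp(2).

-9 - 2*exp(-1) + 2*exp(2)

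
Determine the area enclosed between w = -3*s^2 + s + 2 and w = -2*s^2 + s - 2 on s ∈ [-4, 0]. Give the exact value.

16

The difference (-3*s^2 + s + 2) - (-2*s^2 + s - 2) = -s^2 + 4 changes sign at s = -2 inside [-4, 0], so split the integral there.
∫[-4,-2] (-s^2 + 4) ds = -32/3; the area of that piece is 32/3.
∫[-2,0] (-s^2 + 4) ds = 16/3.
Total area = 32/3 + 16/3 = 16.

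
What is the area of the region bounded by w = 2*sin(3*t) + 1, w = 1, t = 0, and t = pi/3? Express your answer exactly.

4/3

On [0, pi/3], (2*sin(3*t) + 1) - (1) = 2*sin(3*t) is ≥ 0 throughout, so the area is a single integral of |2*sin(3*t)|.
∫[0,pi/3] (2*sin(3*t)) dt = 4/3.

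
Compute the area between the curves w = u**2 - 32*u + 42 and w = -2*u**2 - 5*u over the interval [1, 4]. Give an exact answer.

61/2

The difference (u**2 - 32*u + 42) - (-2*u**2 - 5*u) = 3*u**2 - 27*u + 42 changes sign at u = 2 inside [1, 4], so split the integral there.
∫[1,2] (3*u**2 - 27*u + 42) du = 17/2.
∫[2,4] (3*u**2 - 27*u + 42) du = -22; the area of that piece is 22.
Total area = 17/2 + 22 = 61/2.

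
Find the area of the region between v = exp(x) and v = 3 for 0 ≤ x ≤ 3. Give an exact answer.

-14 + 6*log(3) + exp(3)

The difference (exp(x)) - (3) = exp(x) - 3 changes sign at x = log(3) inside [0, 3], so split the integral there.
∫[0,log(3)] (exp(x) - 3) dx = 2 - log(27); the area of that piece is -2 + log(27).
∫[log(3),3] (exp(x) - 3) dx = -12 + 3*log(3) + exp(3).
Total area = (-2 + log(27)) + (-12 + 3*log(3) + exp(3)) = -14 + 6*log(3) + exp(3).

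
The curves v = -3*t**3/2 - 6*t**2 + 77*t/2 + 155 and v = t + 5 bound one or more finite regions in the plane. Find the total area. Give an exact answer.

4019/4

Set the curves equal: -3*t**3/2 - 6*t**2 + 77*t/2 + 155 = t + 5, so -3*t**3/2 - 6*t**2 + 75*t/2 + 150 = 0, which factors as -3*(t - 5)*(t + 4)*(t + 5)/2 = 0. The curves meet at t = -5, -4, 5.
On [-5, -4], v = t + 5 is on top; that piece has area ∫[-5,-4] (-(-3*t**3/2 - 6*t**2 + 75*t/2 + 150)) dt = 19/8.
On [-4, 5], v = -3*t**3/2 - 6*t**2 + 77*t/2 + 155 is on top; that piece has area ∫[-4,5] (-3*t**3/2 - 6*t**2 + 75*t/2 + 150) dt = 8019/8.
Total enclosed area = 19/8 + 8019/8 = 4019/4.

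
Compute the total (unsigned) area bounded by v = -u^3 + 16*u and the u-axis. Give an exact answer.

128

The curve meets the u-axis where -u^3 + 16*u = 0, i.e. -u*(u - 4)*(u + 4) = 0, at u = -4, 0, 4.
On [-4, 0] the curve lies below the axis; ∫[-4,0] (-u^3 + 16*u) du = -64, giving area 64.
On [0, 4] the curve lies above the axis; ∫[0,4] (-u^3 + 16*u) du = 64, giving area 64.
Total area = 64 + 64 = 128.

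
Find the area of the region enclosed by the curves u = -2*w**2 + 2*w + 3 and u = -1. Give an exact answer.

9

Both boundary curves give u as a function of w, so integrate with respect to w. Setting them equal: -2*w**2 + 2*w + 4 = 0, i.e. -2*(w - 2)*(w + 1) = 0, so they meet at w = -1, 2.
For w in [-1, 2], u = -2*w**2 + 2*w + 3 is on the right; area = ∫[-1,2] (-2*w**2 + 2*w + 4) dw = 9.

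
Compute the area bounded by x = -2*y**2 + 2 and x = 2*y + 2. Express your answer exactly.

1/3

Both boundary curves give x as a function of y, so integrate with respect to y. Setting them equal: -2*y**2 - 2*y = 0, i.e. -2*y*(y + 1) = 0, so they meet at y = -1, 0.
For y in [-1, 0], x = -2*y**2 + 2 is on the right; area = ∫[-1,0] (-2*y**2 - 2*y) dy = 1/3.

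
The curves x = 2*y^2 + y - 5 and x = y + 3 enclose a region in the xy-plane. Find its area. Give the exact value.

Both boundary curves give x as a function of y, so integrate with respect to y. Setting them equal: 2*y^2 - 8 = 0, i.e. 2*(y - 2)*(y + 2) = 0, so they meet at y = -2, 2.
For y in [-2, 2], x = 2*y^2 + y - 5 is on the left; area = ∫[-2,2] (-(2*y^2 - 8)) dy = 64/3.

64/3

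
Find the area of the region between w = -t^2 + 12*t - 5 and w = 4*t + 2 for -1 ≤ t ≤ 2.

The difference (-t^2 + 12*t - 5) - (4*t + 2) = -t^2 + 8*t - 7 changes sign at t = 1 inside [-1, 2], so split the integral there.
∫[-1,1] (-t^2 + 8*t - 7) dt = -44/3; the area of that piece is 44/3.
∫[1,2] (-t^2 + 8*t - 7) dt = 8/3.
Total area = 44/3 + 8/3 = 52/3.

52/3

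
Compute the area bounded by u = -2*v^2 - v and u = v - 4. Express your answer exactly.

9

Both boundary curves give u as a function of v, so integrate with respect to v. Setting them equal: -2*v^2 - 2*v + 4 = 0, i.e. -2*(v - 1)*(v + 2) = 0, so they meet at v = -2, 1.
For v in [-2, 1], u = -2*v^2 - v is on the right; area = ∫[-2,1] (-2*v^2 - 2*v + 4) dv = 9.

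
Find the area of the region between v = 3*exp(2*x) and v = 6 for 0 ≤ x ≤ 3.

-45/2 + 6*log(2) + 3*exp(6)/2

The difference (3*exp(2*x)) - (6) = 3*exp(2*x) - 6 changes sign at x = log(2)/2 inside [0, 3], so split the integral there.
∫[0,log(2)/2] (3*exp(2*x) - 6) dx = 3/2 - log(8); the area of that piece is -3/2 + log(8).
∫[log(2)/2,3] (3*exp(2*x) - 6) dx = -21 + 3*log(2) + 3*exp(6)/2.
Total area = (-3/2 + log(8)) + (-21 + 3*log(2) + 3*exp(6)/2) = -45/2 + 6*log(2) + 3*exp(6)/2.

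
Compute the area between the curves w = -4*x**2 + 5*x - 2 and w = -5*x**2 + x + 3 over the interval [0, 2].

6

The difference (-4*x**2 + 5*x - 2) - (-5*x**2 + x + 3) = x**2 + 4*x - 5 changes sign at x = 1 inside [0, 2], so split the integral there.
∫[0,1] (x**2 + 4*x - 5) dx = -8/3; the area of that piece is 8/3.
∫[1,2] (x**2 + 4*x - 5) dx = 10/3.
Total area = 8/3 + 10/3 = 6.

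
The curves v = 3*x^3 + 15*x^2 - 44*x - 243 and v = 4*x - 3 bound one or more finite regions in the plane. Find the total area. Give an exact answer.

Set the curves equal: 3*x^3 + 15*x^2 - 44*x - 243 = 4*x - 3, so 3*x^3 + 15*x^2 - 48*x - 240 = 0, which factors as 3*(x - 4)*(x + 4)*(x + 5) = 0. The curves meet at x = -5, -4, 4.
On [-5, -4], v = 3*x^3 + 15*x^2 - 44*x - 243 is on top; that piece has area ∫[-5,-4] (3*x^3 + 15*x^2 - 48*x - 240) dx = 17/4.
On [-4, 4], v = 4*x - 3 is on top; that piece has area ∫[-4,4] (-(3*x^3 + 15*x^2 - 48*x - 240)) dx = 1280.
Total enclosed area = 17/4 + 1280 = 5137/4.

5137/4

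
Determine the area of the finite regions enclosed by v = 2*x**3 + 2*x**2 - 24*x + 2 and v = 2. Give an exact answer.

937/6

Set the curves equal: 2*x**3 + 2*x**2 - 24*x + 2 = 2, so 2*x**3 + 2*x**2 - 24*x = 0, which factors as 2*x*(x - 3)*(x + 4) = 0. The curves meet at x = -4, 0, 3.
On [-4, 0], v = 2*x**3 + 2*x**2 - 24*x + 2 is on top; that piece has area ∫[-4,0] (2*x**3 + 2*x**2 - 24*x) dx = 320/3.
On [0, 3], v = 2 is on top; that piece has area ∫[0,3] (-(2*x**3 + 2*x**2 - 24*x)) dx = 99/2.
Total enclosed area = 320/3 + 99/2 = 937/6.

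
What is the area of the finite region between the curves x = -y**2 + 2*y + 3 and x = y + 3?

1/6

Both boundary curves give x as a function of y, so integrate with respect to y. Setting them equal: -y**2 + y = 0, i.e. -y*(y - 1) = 0, so they meet at y = 0, 1.
For y in [0, 1], x = -y**2 + 2*y + 3 is on the right; area = ∫[0,1] (-y**2 + y) dy = 1/6.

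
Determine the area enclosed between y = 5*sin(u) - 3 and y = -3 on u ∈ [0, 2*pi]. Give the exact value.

The difference (5*sin(u) - 3) - (-3) = 5*sin(u) changes sign at u = pi inside [0, 2*pi], so split the integral there.
∫[0,pi] (5*sin(u)) du = 10.
∫[pi,2*pi] (5*sin(u)) du = -10; the area of that piece is 10.
Total area = 10 + 10 = 20.

20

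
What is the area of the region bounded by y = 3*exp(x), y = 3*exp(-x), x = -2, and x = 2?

The difference (3*exp(x)) - (3*exp(-x)) = 3*exp(x) - 3*exp(-x) changes sign at x = 0 inside [-2, 2], so split the integral there.
∫[-2,0] (3*exp(x) - 3*exp(-x)) dx = -3*exp(2) - 3*exp(-2) + 6; the area of that piece is -6 + 3*exp(-2) + 3*exp(2).
∫[0,2] (3*exp(x) - 3*exp(-x)) dx = -6 + 3*exp(-2) + 3*exp(2).
Total area = (-6 + 3*exp(-2) + 3*exp(2)) + (-6 + 3*exp(-2) + 3*exp(2)) = -12 + 6*exp(-2) + 6*exp(2).

-12 + 6*exp(-2) + 6*exp(2)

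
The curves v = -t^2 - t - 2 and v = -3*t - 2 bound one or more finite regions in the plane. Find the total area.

4/3

Set the curves equal: -t^2 - t - 2 = -3*t - 2, so -t^2 + 2*t = 0, which factors as -t*(t - 2) = 0. The curves meet at t = 0, 2.
On [0, 2], v = -t^2 - t - 2 is on top; that piece has area ∫[0,2] (-t^2 + 2*t) dt = 4/3.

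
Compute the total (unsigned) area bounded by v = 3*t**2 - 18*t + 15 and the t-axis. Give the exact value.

The curve meets the t-axis where 3*t**2 - 18*t + 15 = 0, i.e. 3*(t - 5)*(t - 1) = 0, at t = 1, 5.
On [1, 5] the curve lies below the axis; ∫[1,5] (3*t**2 - 18*t + 15) dt = -32, giving area 32.

32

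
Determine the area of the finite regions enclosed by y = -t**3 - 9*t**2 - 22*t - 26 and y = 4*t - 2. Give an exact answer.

1/2

Set the curves equal: -t**3 - 9*t**2 - 22*t - 26 = 4*t - 2, so -t**3 - 9*t**2 - 26*t - 24 = 0, which factors as -(t + 2)*(t + 3)*(t + 4) = 0. The curves meet at t = -4, -3, -2.
On [-4, -3], y = 4*t - 2 is on top; that piece has area ∫[-4,-3] (-(-t**3 - 9*t**2 - 26*t - 24)) dt = 1/4.
On [-3, -2], y = -t**3 - 9*t**2 - 22*t - 26 is on top; that piece has area ∫[-3,-2] (-t**3 - 9*t**2 - 26*t - 24) dt = 1/4.
Total enclosed area = 1/4 + 1/4 = 1/2.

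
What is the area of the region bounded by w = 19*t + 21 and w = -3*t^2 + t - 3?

4

Set the curves equal: 19*t + 21 = -3*t^2 + t - 3, so 3*t^2 + 18*t + 24 = 0, which factors as 3*(t + 2)*(t + 4) = 0. The curves meet at t = -4, -2.
On [-4, -2], w = -3*t^2 + t - 3 is on top; that piece has area ∫[-4,-2] (-(3*t^2 + 18*t + 24)) dt = 4.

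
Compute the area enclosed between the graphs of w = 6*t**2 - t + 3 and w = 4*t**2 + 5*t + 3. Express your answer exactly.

9

Set the curves equal: 6*t**2 - t + 3 = 4*t**2 + 5*t + 3, so 2*t**2 - 6*t = 0, which factors as 2*t*(t - 3) = 0. The curves meet at t = 0, 3.
On [0, 3], w = 4*t**2 + 5*t + 3 is on top; that piece has area ∫[0,3] (-(2*t**2 - 6*t)) dt = 9.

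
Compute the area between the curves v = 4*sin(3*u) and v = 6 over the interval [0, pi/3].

On [0, pi/3], (4*sin(3*u)) - (6) = 4*sin(3*u) - 6 is ≤ 0 throughout, so the area is a single integral of |4*sin(3*u) - 6|.
∫[0,pi/3] (4*sin(3*u) - 6) du = 8/3 - 2*pi; the area of that piece is -8/3 + 2*pi.

-8/3 + 2*pi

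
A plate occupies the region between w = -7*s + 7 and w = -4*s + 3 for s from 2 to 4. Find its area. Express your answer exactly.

10

On [2, 4], (-7*s + 7) - (-4*s + 3) = -3*s + 4 is ≤ 0 throughout, so the area is a single integral of |-3*s + 4|.
∫[2,4] (-3*s + 4) ds = -10; the area of that piece is 10.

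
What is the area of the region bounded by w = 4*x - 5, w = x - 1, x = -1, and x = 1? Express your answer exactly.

8

On [-1, 1], (4*x - 5) - (x - 1) = 3*x - 4 is ≤ 0 throughout, so the area is a single integral of |3*x - 4|.
∫[-1,1] (3*x - 4) dx = -8; the area of that piece is 8.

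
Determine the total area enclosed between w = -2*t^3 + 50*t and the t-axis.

The curve meets the t-axis where -2*t^3 + 50*t = 0, i.e. -2*t*(t - 5)*(t + 5) = 0, at t = -5, 0, 5.
On [-5, 0] the curve lies below the axis; ∫[-5,0] (-2*t^3 + 50*t) dt = -625/2, giving area 625/2.
On [0, 5] the curve lies above the axis; ∫[0,5] (-2*t^3 + 50*t) dt = 625/2, giving area 625/2.
Total area = 625/2 + 625/2 = 625.

625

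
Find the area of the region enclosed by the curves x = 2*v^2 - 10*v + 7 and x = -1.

Both boundary curves give x as a function of v, so integrate with respect to v. Setting them equal: 2*v^2 - 10*v + 8 = 0, i.e. 2*(v - 4)*(v - 1) = 0, so they meet at v = 1, 4.
For v in [1, 4], x = 2*v^2 - 10*v + 7 is on the left; area = ∫[1,4] (-(2*v^2 - 10*v + 8)) dv = 9.

9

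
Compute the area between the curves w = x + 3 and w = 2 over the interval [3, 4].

On [3, 4], (x + 3) - (2) = x + 1 is ≥ 0 throughout, so the area is a single integral of |x + 1|.
∫[3,4] (x + 1) dx = 9/2.

9/2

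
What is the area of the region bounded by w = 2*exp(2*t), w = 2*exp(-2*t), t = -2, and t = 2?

-4 + 2*exp(-4) + 2*exp(4)

The difference (2*exp(2*t)) - (2*exp(-2*t)) = 2*exp(2*t) - 2*exp(-2*t) changes sign at t = 0 inside [-2, 2], so split the integral there.
∫[-2,0] (2*exp(2*t) - 2*exp(-2*t)) dt = -exp(4) - exp(-4) + 2; the area of that piece is -2 + exp(-4) + exp(4).
∫[0,2] (2*exp(2*t) - 2*exp(-2*t)) dt = -2 + exp(-4) + exp(4).
Total area = (-2 + exp(-4) + exp(4)) + (-2 + exp(-4) + exp(4)) = -4 + 2*exp(-4) + 2*exp(4).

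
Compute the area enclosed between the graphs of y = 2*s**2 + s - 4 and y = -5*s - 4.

9

Set the curves equal: 2*s**2 + s - 4 = -5*s - 4, so 2*s**2 + 6*s = 0, which factors as 2*s*(s + 3) = 0. The curves meet at s = -3, 0.
On [-3, 0], y = -5*s - 4 is on top; that piece has area ∫[-3,0] (-(2*s**2 + 6*s)) ds = 9.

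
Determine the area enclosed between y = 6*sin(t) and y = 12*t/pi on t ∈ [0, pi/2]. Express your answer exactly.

6 - 3*pi/2

On [0, pi/2], (6*sin(t)) - (12*t/pi) = -12*t/pi + 6*sin(t) is ≥ 0 throughout, so the area is a single integral of |-12*t/pi + 6*sin(t)|.
∫[0,pi/2] (-12*t/pi + 6*sin(t)) dt = 6 - 3*pi/2.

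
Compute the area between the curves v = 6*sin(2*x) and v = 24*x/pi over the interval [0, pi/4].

On [0, pi/4], (6*sin(2*x)) - (24*x/pi) = -24*x/pi + 6*sin(2*x) is ≥ 0 throughout, so the area is a single integral of |-24*x/pi + 6*sin(2*x)|.
∫[0,pi/4] (-24*x/pi + 6*sin(2*x)) dx = 3 - 3*pi/4.

3 - 3*pi/4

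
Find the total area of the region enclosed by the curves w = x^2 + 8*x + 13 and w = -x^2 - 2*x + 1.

1/3

Set the curves equal: x^2 + 8*x + 13 = -x^2 - 2*x + 1, so 2*x^2 + 10*x + 12 = 0, which factors as 2*(x + 2)*(x + 3) = 0. The curves meet at x = -3, -2.
On [-3, -2], w = -x^2 - 2*x + 1 is on top; that piece has area ∫[-3,-2] (-(2*x^2 + 10*x + 12)) dx = 1/3.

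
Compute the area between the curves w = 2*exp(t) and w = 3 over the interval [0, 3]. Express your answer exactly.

-13 - 6*log(2) + 6*log(3) + 2*exp(3)

The difference (2*exp(t)) - (3) = 2*exp(t) - 3 changes sign at t = log(3/2) inside [0, 3], so split the integral there.
∫[0,log(3/2)] (2*exp(t) - 3) dt = log(8/27) + 1; the area of that piece is -1 + log(27/8).
∫[log(3/2),3] (2*exp(t) - 3) dt = -12 - 3*log(2) + 3*log(3) + 2*exp(3).
Total area = (-1 + log(27/8)) + (-12 - 3*log(2) + 3*log(3) + 2*exp(3)) = -13 - 6*log(2) + 6*log(3) + 2*exp(3).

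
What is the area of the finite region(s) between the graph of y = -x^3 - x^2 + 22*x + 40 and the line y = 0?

The curve meets the x-axis where -x^3 - x^2 + 22*x + 40 = 0, i.e. -(x - 5)*(x + 2)*(x + 4) = 0, at x = -4, -2, 5.
On [-4, -2] the curve lies below the axis; ∫[-4,-2] (-x^3 - x^2 + 22*x + 40) dx = -32/3, giving area 32/3.
On [-2, 5] the curve lies above the axis; ∫[-2,5] (-x^3 - x^2 + 22*x + 40) dx = 3773/12, giving area 3773/12.
Total area = 32/3 + 3773/12 = 3901/12.

3901/12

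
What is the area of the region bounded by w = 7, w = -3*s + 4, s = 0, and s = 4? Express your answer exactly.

On [0, 4], (7) - (-3*s + 4) = 3*s + 3 is ≥ 0 throughout, so the area is a single integral of |3*s + 3|.
∫[0,4] (3*s + 3) ds = 36.

36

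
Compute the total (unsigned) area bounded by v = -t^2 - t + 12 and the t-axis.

The curve meets the t-axis where -t^2 - t + 12 = 0, i.e. -(t - 3)*(t + 4) = 0, at t = -4, 3.
On [-4, 3] the curve lies above the axis; ∫[-4,3] (-t^2 - t + 12) dt = 343/6, giving area 343/6.

343/6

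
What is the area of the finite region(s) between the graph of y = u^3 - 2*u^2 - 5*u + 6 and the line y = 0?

253/12

The curve meets the u-axis where u^3 - 2*u^2 - 5*u + 6 = 0, i.e. (u - 3)*(u - 1)*(u + 2) = 0, at u = -2, 1, 3.
On [-2, 1] the curve lies above the axis; ∫[-2,1] (u^3 - 2*u^2 - 5*u + 6) du = 63/4, giving area 63/4.
On [1, 3] the curve lies below the axis; ∫[1,3] (u^3 - 2*u^2 - 5*u + 6) du = -16/3, giving area 16/3.
Total area = 63/4 + 16/3 = 253/12.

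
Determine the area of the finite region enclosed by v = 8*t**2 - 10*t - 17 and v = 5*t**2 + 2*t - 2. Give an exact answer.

108

Set the curves equal: 8*t**2 - 10*t - 17 = 5*t**2 + 2*t - 2, so 3*t**2 - 12*t - 15 = 0, which factors as 3*(t - 5)*(t + 1) = 0. The curves meet at t = -1, 5.
On [-1, 5], v = 5*t**2 + 2*t - 2 is on top; that piece has area ∫[-1,5] (-(3*t**2 - 12*t - 15)) dt = 108.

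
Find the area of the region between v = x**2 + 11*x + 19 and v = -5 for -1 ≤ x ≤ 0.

On [-1, 0], (x**2 + 11*x + 19) - (-5) = x**2 + 11*x + 24 is ≥ 0 throughout, so the area is a single integral of |x**2 + 11*x + 24|.
∫[-1,0] (x**2 + 11*x + 24) dx = 113/6.

113/6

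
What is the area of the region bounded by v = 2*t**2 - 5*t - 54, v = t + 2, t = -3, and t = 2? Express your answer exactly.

On [-3, 2], (2*t**2 - 5*t - 54) - (t + 2) = 2*t**2 - 6*t - 56 is ≤ 0 throughout, so the area is a single integral of |2*t**2 - 6*t - 56|.
∫[-3,2] (2*t**2 - 6*t - 56) dt = -725/3; the area of that piece is 725/3.

725/3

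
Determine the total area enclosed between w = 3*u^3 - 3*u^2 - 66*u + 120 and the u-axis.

3901/4

The curve meets the u-axis where 3*u^3 - 3*u^2 - 66*u + 120 = 0, i.e. 3*(u - 4)*(u - 2)*(u + 5) = 0, at u = -5, 2, 4.
On [-5, 2] the curve lies above the axis; ∫[-5,2] (3*u^3 - 3*u^2 - 66*u + 120) du = 3773/4, giving area 3773/4.
On [2, 4] the curve lies below the axis; ∫[2,4] (3*u^3 - 3*u^2 - 66*u + 120) du = -32, giving area 32.
Total area = 3773/4 + 32 = 3901/4.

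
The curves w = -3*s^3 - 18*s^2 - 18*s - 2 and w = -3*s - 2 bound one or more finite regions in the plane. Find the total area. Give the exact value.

393/4

Set the curves equal: -3*s^3 - 18*s^2 - 18*s - 2 = -3*s - 2, so -3*s^3 - 18*s^2 - 15*s = 0, which factors as -3*s*(s + 1)*(s + 5) = 0. The curves meet at s = -5, -1, 0.
On [-5, -1], w = -3*s - 2 is on top; that piece has area ∫[-5,-1] (-(-3*s^3 - 18*s^2 - 15*s)) ds = 96.
On [-1, 0], w = -3*s^3 - 18*s^2 - 18*s - 2 is on top; that piece has area ∫[-1,0] (-3*s^3 - 18*s^2 - 15*s) ds = 9/4.
Total enclosed area = 96 + 9/4 = 393/4.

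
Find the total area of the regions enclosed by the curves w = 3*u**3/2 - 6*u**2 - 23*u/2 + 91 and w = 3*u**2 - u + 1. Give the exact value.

Set the curves equal: 3*u**3/2 - 6*u**2 - 23*u/2 + 91 = 3*u**2 - u + 1, so 3*u**3/2 - 9*u**2 - 21*u/2 + 90 = 0, which factors as 3*(u - 5)*(u - 4)*(u + 3)/2 = 0. The curves meet at u = -3, 4, 5.
On [-3, 4], w = 3*u**3/2 - 6*u**2 - 23*u/2 + 91 is on top; that piece has area ∫[-3,4] (3*u**3/2 - 9*u**2 - 21*u/2 + 90) du = 3087/8.
On [4, 5], w = 3*u**2 - u + 1 is on top; that piece has area ∫[4,5] (-(3*u**3/2 - 9*u**2 - 21*u/2 + 90)) du = 15/8.
Total enclosed area = 3087/8 + 15/8 = 1551/4.

1551/4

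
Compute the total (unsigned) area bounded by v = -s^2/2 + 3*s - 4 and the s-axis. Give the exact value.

The curve meets the s-axis where -s^2/2 + 3*s - 4 = 0, i.e. -(s - 4)*(s - 2)/2 = 0, at s = 2, 4.
On [2, 4] the curve lies above the axis; ∫[2,4] (-s^2/2 + 3*s - 4) ds = 2/3, giving area 2/3.

2/3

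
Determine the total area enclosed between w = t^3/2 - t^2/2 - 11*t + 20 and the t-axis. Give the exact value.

3901/24

The curve meets the t-axis where t^3/2 - t^2/2 - 11*t + 20 = 0, i.e. (t - 4)*(t - 2)*(t + 5)/2 = 0, at t = -5, 2, 4.
On [-5, 2] the curve lies above the axis; ∫[-5,2] (t^3/2 - t^2/2 - 11*t + 20) dt = 3773/24, giving area 3773/24.
On [2, 4] the curve lies below the axis; ∫[2,4] (t^3/2 - t^2/2 - 11*t + 20) dt = -16/3, giving area 16/3.
Total area = 3773/24 + 16/3 = 3901/24.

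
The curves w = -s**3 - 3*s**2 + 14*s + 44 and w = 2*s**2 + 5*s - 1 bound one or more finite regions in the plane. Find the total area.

Set the curves equal: -s**3 - 3*s**2 + 14*s + 44 = 2*s**2 + 5*s - 1, so -s**3 - 5*s**2 + 9*s + 45 = 0, which factors as -(s - 3)*(s + 3)*(s + 5) = 0. The curves meet at s = -5, -3, 3.
On [-5, -3], w = 2*s**2 + 5*s - 1 is on top; that piece has area ∫[-5,-3] (-(-s**3 - 5*s**2 + 9*s + 45)) ds = 28/3.
On [-3, 3], w = -s**3 - 3*s**2 + 14*s + 44 is on top; that piece has area ∫[-3,3] (-s**3 - 5*s**2 + 9*s + 45) ds = 180.
Total enclosed area = 28/3 + 180 = 568/3.

568/3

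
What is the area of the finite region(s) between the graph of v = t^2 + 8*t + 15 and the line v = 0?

The curve meets the t-axis where t^2 + 8*t + 15 = 0, i.e. (t + 3)*(t + 5) = 0, at t = -5, -3.
On [-5, -3] the curve lies below the axis; ∫[-5,-3] (t^2 + 8*t + 15) dt = -4/3, giving area 4/3.

4/3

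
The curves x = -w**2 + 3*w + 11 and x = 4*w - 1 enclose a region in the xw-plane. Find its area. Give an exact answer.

Both boundary curves give x as a function of w, so integrate with respect to w. Setting them equal: -w**2 - w + 12 = 0, i.e. -(w - 3)*(w + 4) = 0, so they meet at w = -4, 3.
For w in [-4, 3], x = -w**2 + 3*w + 11 is on the right; area = ∫[-4,3] (-w**2 - w + 12) dw = 343/6.

343/6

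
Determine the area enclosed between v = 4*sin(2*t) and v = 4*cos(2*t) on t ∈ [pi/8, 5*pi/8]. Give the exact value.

4*sqrt(2)

On [pi/8, 5*pi/8], (4*sin(2*t)) - (4*cos(2*t)) = 4*sin(2*t) - 4*cos(2*t) is ≥ 0 throughout, so the area is a single integral of |4*sin(2*t) - 4*cos(2*t)|.
∫[pi/8,5*pi/8] (4*sin(2*t) - 4*cos(2*t)) dt = 4*sqrt(2).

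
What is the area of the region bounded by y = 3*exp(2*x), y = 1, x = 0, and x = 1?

-5/2 + 3*exp(2)/2

On [0, 1], (3*exp(2*x)) - (1) = 3*exp(2*x) - 1 is ≥ 0 throughout, so the area is a single integral of |3*exp(2*x) - 1|.
∫[0,1] (3*exp(2*x) - 1) dx = -5/2 + 3*exp(2)/2.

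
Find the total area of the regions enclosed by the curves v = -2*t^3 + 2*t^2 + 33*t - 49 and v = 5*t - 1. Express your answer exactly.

Set the curves equal: -2*t^3 + 2*t^2 + 33*t - 49 = 5*t - 1, so -2*t^3 + 2*t^2 + 28*t - 48 = 0, which factors as -2*(t - 3)*(t - 2)*(t + 4) = 0. The curves meet at t = -4, 2, 3.
On [-4, 2], v = 5*t - 1 is on top; that piece has area ∫[-4,2] (-(-2*t^3 + 2*t^2 + 28*t - 48)) dt = 288.
On [2, 3], v = -2*t^3 + 2*t^2 + 33*t - 49 is on top; that piece has area ∫[2,3] (-2*t^3 + 2*t^2 + 28*t - 48) dt = 13/6.
Total enclosed area = 288 + 13/6 = 1741/6.

1741/6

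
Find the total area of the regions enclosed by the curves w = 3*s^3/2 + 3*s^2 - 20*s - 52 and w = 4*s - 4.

Set the curves equal: 3*s^3/2 + 3*s^2 - 20*s - 52 = 4*s - 4, so 3*s^3/2 + 3*s^2 - 24*s - 48 = 0, which factors as 3*(s - 4)*(s + 2)*(s + 4)/2 = 0. The curves meet at s = -4, -2, 4.
On [-4, -2], w = 3*s^3/2 + 3*s^2 - 20*s - 52 is on top; that piece has area ∫[-4,-2] (3*s^3/2 + 3*s^2 - 24*s - 48) ds = 14.
On [-2, 4], w = 4*s - 4 is on top; that piece has area ∫[-2,4] (-(3*s^3/2 + 3*s^2 - 24*s - 48)) ds = 270.
Total enclosed area = 14 + 270 = 284.

284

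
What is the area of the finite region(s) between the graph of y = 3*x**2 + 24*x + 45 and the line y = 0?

The curve meets the x-axis where 3*x**2 + 24*x + 45 = 0, i.e. 3*(x + 3)*(x + 5) = 0, at x = -5, -3.
On [-5, -3] the curve lies below the axis; ∫[-5,-3] (3*x**2 + 24*x + 45) dx = -4, giving area 4.

4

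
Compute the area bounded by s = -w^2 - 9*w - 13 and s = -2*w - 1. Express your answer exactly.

Both boundary curves give s as a function of w, so integrate with respect to w. Setting them equal: -w^2 - 7*w - 12 = 0, i.e. -(w + 3)*(w + 4) = 0, so they meet at w = -4, -3.
For w in [-4, -3], s = -w^2 - 9*w - 13 is on the right; area = ∫[-4,-3] (-w^2 - 7*w - 12) dw = 1/6.

1/6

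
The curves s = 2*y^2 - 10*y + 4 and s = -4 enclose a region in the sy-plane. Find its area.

9

Both boundary curves give s as a function of y, so integrate with respect to y. Setting them equal: 2*y^2 - 10*y + 8 = 0, i.e. 2*(y - 4)*(y - 1) = 0, so they meet at y = 1, 4.
For y in [1, 4], s = 2*y^2 - 10*y + 4 is on the left; area = ∫[1,4] (-(2*y^2 - 10*y + 8)) dy = 9.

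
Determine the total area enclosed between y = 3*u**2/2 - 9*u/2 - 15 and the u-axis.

343/4

The curve meets the u-axis where 3*u**2/2 - 9*u/2 - 15 = 0, i.e. 3*(u - 5)*(u + 2)/2 = 0, at u = -2, 5.
On [-2, 5] the curve lies below the axis; ∫[-2,5] (3*u**2/2 - 9*u/2 - 15) du = -343/4, giving area 343/4.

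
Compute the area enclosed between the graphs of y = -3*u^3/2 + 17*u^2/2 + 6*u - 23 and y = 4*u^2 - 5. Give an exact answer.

Set the curves equal: -3*u^3/2 + 17*u^2/2 + 6*u - 23 = 4*u^2 - 5, so -3*u^3/2 + 9*u^2/2 + 6*u - 18 = 0, which factors as -3*(u - 3)*(u - 2)*(u + 2)/2 = 0. The curves meet at u = -2, 2, 3.
On [-2, 2], y = 4*u^2 - 5 is on top; that piece has area ∫[-2,2] (-(-3*u^3/2 + 9*u^2/2 + 6*u - 18)) du = 48.
On [2, 3], y = -3*u^3/2 + 17*u^2/2 + 6*u - 23 is on top; that piece has area ∫[2,3] (-3*u^3/2 + 9*u^2/2 + 6*u - 18) du = 9/8.
Total enclosed area = 48 + 9/8 = 393/8.

393/8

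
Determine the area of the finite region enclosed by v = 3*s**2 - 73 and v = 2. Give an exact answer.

Set the curves equal: 3*s**2 - 73 = 2, so 3*s**2 - 75 = 0, which factors as 3*(s - 5)*(s + 5) = 0. The curves meet at s = -5, 5.
On [-5, 5], v = 2 is on top; that piece has area ∫[-5,5] (-(3*s**2 - 75)) ds = 500.

500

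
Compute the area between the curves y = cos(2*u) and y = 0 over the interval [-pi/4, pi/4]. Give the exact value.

1

On [-pi/4, pi/4], (cos(2*u)) - (0) = cos(2*u) is ≥ 0 throughout, so the area is a single integral of |cos(2*u)|.
∫[-pi/4,pi/4] (cos(2*u)) du = 1.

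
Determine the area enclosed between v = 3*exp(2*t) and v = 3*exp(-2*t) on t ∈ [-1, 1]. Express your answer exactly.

The difference (3*exp(2*t)) - (3*exp(-2*t)) = 3*exp(2*t) - 3*exp(-2*t) changes sign at t = 0 inside [-1, 1], so split the integral there.
∫[-1,0] (3*exp(2*t) - 3*exp(-2*t)) dt = -3*exp(2)/2 - 3*exp(-2)/2 + 3; the area of that piece is -3 + 3*exp(-2)/2 + 3*exp(2)/2.
∫[0,1] (3*exp(2*t) - 3*exp(-2*t)) dt = -3 + 3*exp(-2)/2 + 3*exp(2)/2.
Total area = (-3 + 3*exp(-2)/2 + 3*exp(2)/2) + (-3 + 3*exp(-2)/2 + 3*exp(2)/2) = -6 + 3*exp(-2) + 3*exp(2).

-6 + 3*exp(-2) + 3*exp(2)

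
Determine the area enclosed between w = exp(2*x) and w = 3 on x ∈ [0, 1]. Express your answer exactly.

The difference (exp(2*x)) - (3) = exp(2*x) - 3 changes sign at x = log(3)/2 inside [0, 1], so split the integral there.
∫[0,log(3)/2] (exp(2*x) - 3) dx = 1 - 3*log(3)/2; the area of that piece is -1 + 3*log(3)/2.
∫[log(3)/2,1] (exp(2*x) - 3) dx = -9/2 + 3*log(3)/2 + exp(2)/2.
Total area = (-1 + 3*log(3)/2) + (-9/2 + 3*log(3)/2 + exp(2)/2) = -11/2 + 3*log(3) + exp(2)/2.

-11/2 + 3*log(3) + exp(2)/2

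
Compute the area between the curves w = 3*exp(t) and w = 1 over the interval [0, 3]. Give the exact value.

On [0, 3], (3*exp(t)) - (1) = 3*exp(t) - 1 is ≥ 0 throughout, so the area is a single integral of |3*exp(t) - 1|.
∫[0,3] (3*exp(t) - 1) dt = -6 + 3*exp(3).

-6 + 3*exp(3)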